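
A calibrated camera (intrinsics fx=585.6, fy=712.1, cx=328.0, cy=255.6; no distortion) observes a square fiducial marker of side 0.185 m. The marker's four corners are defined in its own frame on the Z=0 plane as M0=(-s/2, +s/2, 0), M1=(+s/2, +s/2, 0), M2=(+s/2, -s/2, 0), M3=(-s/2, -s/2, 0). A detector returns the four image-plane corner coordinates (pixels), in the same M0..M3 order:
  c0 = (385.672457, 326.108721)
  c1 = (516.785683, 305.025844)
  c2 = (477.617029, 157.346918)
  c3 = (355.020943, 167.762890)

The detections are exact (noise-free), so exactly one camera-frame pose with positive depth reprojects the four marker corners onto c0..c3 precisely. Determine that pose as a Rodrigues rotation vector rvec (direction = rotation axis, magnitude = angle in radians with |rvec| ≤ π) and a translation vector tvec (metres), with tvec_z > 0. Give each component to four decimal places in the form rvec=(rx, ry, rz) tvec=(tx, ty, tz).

Intrinsics K: fx=585.6, fy=712.1, cx=328.0, cy=255.6
Marker side s = 0.185 m; corners in marker frame (Z=0):
  M0 = (-0.0925, +0.0925, 0)
  M1 = (+0.0925, +0.0925, 0)
  M2 = (+0.0925, -0.0925, 0)
  M3 = (-0.0925, -0.0925, 0)
Detected image corners:
  c0 = (385.672457, 326.108721) px
  c1 = (516.785683, 305.025844) px
  c2 = (477.617029, 157.346918) px
  c3 = (355.020943, 167.762890) px
Planar DLT: solve 8×8 A·h = b for H (H[2,2]=1):
  H  [+827.93170 -7.42839 +434.97819]
  H  [-5.00332 +717.73439 +235.60937]
  H  [+0.33012 -0.45377 +1.00000]
B = K⁻¹H; ‖b₁‖=1.278658, ‖b₂‖=1.278658; λ = 2/(‖b₁‖+‖b₂‖) = 0.782070, sign → tz>0 ⇒ λ=+0.782070
r₁ = λ·B[:,0] = (+0.96110,-0.09816,+0.25818); r₂ = λ·B[:,1] = (+0.18885,+0.91564,-0.35488)
r₃ = r₁×r₂ = (-0.20156,+0.38983,+0.89856); SVD([r₁ r₂ r₃]) → R = UVᵀ:
  R  [+0.96110 +0.18885 -0.20156]
  R  [-0.09816 +0.91564 +0.38983]
  R  [+0.25818 -0.35488 +0.89856]
t = (+0.14287, -0.02195, +0.78207) m
tr R = 2.775293; θ = arccos((tr R − 1)/2) = 0.478587 rad = 27.421°
axis k = ((R−Rᵀ)₃₂, (R−Rᵀ)₁₃, (R−Rᵀ)₂₁) / (2 sinθ) = (-0.808549, -0.499143, -0.311618)
rvec = θ·k = (-0.386961, -0.238883, -0.149136)

rvec=(-0.3870, -0.2389, -0.1491) tvec=(0.1429, -0.0220, 0.7821)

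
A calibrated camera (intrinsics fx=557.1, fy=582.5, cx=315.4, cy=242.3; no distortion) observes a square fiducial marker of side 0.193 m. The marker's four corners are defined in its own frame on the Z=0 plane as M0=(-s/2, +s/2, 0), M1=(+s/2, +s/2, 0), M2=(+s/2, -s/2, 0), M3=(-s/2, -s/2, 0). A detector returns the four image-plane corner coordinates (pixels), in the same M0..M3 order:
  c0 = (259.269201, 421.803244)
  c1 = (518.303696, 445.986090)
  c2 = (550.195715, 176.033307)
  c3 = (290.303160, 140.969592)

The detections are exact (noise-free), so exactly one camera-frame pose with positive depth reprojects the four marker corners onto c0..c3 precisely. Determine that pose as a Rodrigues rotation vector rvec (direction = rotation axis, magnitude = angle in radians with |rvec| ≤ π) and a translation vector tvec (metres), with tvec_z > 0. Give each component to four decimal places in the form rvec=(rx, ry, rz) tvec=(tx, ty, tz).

rvec=(0.0215, -0.0801, 0.1154) tvec=(0.0666, 0.0381, 0.4049)

Intrinsics K: fx=557.1, fy=582.5, cx=315.4, cy=242.3
Marker side s = 0.193 m; corners in marker frame (Z=0):
  M0 = (-0.0965, +0.0965, 0)
  M1 = (+0.0965, +0.0965, 0)
  M2 = (+0.0965, -0.0965, 0)
  M3 = (-0.0965, -0.0965, 0)
Detected image corners:
  c0 = (259.269201, 421.803244) px
  c1 = (518.303696, 445.986090) px
  c2 = (550.195715, 176.033307) px
  c3 = (290.303160, 140.969592) px
Planar DLT: solve 8×8 A·h = b for H (H[2,2]=1):
  H  [+1425.37098 -146.30889 +406.96216]
  H  [+212.69283 +1438.63134 +297.03466]
  H  [+0.20026 +0.04142 +1.00000]
B = K⁻¹H; ‖b₁‖=2.469500, ‖b₂‖=2.469500; λ = 2/(‖b₁‖+‖b₂‖) = 0.404940, sign → tz>0 ⇒ λ=+0.404940
r₁ = λ·B[:,0] = (+0.99015,+0.11413,+0.08109); r₂ = λ·B[:,1] = (-0.11584,+0.99313,+0.01677)
r₃ = r₁×r₂ = (-0.07862,-0.02600,+0.99657); SVD([r₁ r₂ r₃]) → R = UVᵀ:
  R  [+0.99015 -0.11584 -0.07862]
  R  [+0.11413 +0.99313 -0.02600]
  R  [+0.08109 +0.01677 +0.99657]
t = (+0.06655, +0.03805, +0.40494) m
tr R = 2.979842; θ = arccos((tr R − 1)/2) = 0.142098 rad = 8.142°
axis k = ((R−Rᵀ)₃₂, (R−Rᵀ)₁₃, (R−Rᵀ)₂₁) / (2 sinθ) = (+0.151015, -0.563889, +0.811926)
rvec = θ·k = (+0.021459, -0.080127, +0.115373)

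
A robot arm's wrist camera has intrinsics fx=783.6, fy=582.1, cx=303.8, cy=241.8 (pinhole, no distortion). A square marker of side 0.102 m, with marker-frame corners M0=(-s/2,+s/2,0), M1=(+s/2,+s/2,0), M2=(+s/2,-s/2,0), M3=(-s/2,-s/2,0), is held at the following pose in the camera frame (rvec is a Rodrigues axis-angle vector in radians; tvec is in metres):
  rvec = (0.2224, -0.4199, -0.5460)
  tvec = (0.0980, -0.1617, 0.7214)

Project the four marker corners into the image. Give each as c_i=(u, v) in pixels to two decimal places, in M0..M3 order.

Intrinsics K: fx=783.6, fy=582.1, cx=303.8, cy=241.8
Marker side s = 0.102 m; corners in marker frame (Z=0):
  M0 = (-0.0510, +0.0510, 0)
  M1 = (+0.0510, +0.0510, 0)
  M2 = (+0.0510, -0.0510, 0)
  M3 = (-0.0510, -0.0510, 0)
rvec = (0.2224, -0.4199, -0.5460), |rvec| = θ = 0.72381 rad = 41.471°
Rodrigues: sinθ=0.66224, 1−cosθ=0.25071; R = I + sinθ·[k]× + (1−cosθ)·[k]×²:
    [+0.77296 +0.45487 -0.44230]
    [-0.54425 +0.83367 -0.09377]
    [+0.32607 +0.31320 +0.89195]
t = (0.0980, -0.1617, 0.7214) m
M0: Pc = R·M0+t = (+0.08178, -0.09143, +0.72074); u = 783.6·(+0.08178)/0.72074 + 303.8 = 392.7092, v = 582.1·(-0.09143)/0.72074 + 241.8 = 167.9606
M1: Pc = R·M1+t = (+0.16062, -0.14694, +0.75400); u = 783.6·(+0.16062)/0.75400 + 303.8 = 470.7242, v = 582.1·(-0.14694)/0.75400 + 241.8 = 128.3607
M2: Pc = R·M2+t = (+0.11422, -0.23197, +0.72206); u = 783.6·(+0.11422)/0.72206 + 303.8 = 427.7583, v = 582.1·(-0.23197)/0.72206 + 241.8 = 54.7899
M3: Pc = R·M3+t = (+0.03538, -0.17646, +0.68880); u = 783.6·(+0.03538)/0.68880 + 303.8 = 344.0503, v = 582.1·(-0.17646)/0.68880 + 241.8 = 92.6740

c0=(392.71, 167.96) c1=(470.72, 128.36) c2=(427.76, 54.79) c3=(344.05, 92.67)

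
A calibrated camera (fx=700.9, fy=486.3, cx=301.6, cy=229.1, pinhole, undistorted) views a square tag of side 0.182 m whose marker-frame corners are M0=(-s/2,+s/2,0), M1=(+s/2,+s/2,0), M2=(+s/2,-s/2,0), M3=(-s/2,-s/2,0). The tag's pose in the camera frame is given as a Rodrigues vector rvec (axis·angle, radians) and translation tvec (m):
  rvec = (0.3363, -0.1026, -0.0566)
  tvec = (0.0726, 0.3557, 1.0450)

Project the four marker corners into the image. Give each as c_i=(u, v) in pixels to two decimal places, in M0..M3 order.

Intrinsics K: fx=700.9, fy=486.3, cx=301.6, cy=229.1
Marker side s = 0.182 m; corners in marker frame (Z=0):
  M0 = (-0.0910, +0.0910, 0)
  M1 = (+0.0910, +0.0910, 0)
  M2 = (+0.0910, -0.0910, 0)
  M3 = (-0.0910, -0.0910, 0)
rvec = (0.3363, -0.1026, -0.0566), |rvec| = θ = 0.35613 rad = 20.405°
Rodrigues: sinθ=0.34865, 1−cosθ=0.06275; R = I + sinθ·[k]× + (1−cosθ)·[k]×²:
    [+0.99321 +0.03834 -0.10986]
    [-0.07248 +0.94246 -0.32636]
    [+0.09103 +0.33211 +0.93884]
t = (0.0726, 0.3557, 1.0450) m
M0: Pc = R·M0+t = (-0.01429, +0.44806, +1.06694); u = 700.9·(-0.01429)/1.06694 + 301.6 = 292.2106, v = 486.3·(+0.44806)/1.06694 + 229.1 = 433.3212
M1: Pc = R·M1+t = (+0.16647, +0.43487, +1.08351); u = 700.9·(+0.16647)/1.08351 + 301.6 = 409.2870, v = 486.3·(+0.43487)/1.08351 + 229.1 = 424.2780
M2: Pc = R·M2+t = (+0.15949, +0.26334, +1.02306); u = 700.9·(+0.15949)/1.02306 + 301.6 = 410.8686, v = 486.3·(+0.26334)/1.02306 + 229.1 = 354.2756
M3: Pc = R·M3+t = (-0.02127, +0.27653, +1.00649); u = 700.9·(-0.02127)/1.00649 + 301.6 = 286.7875, v = 486.3·(+0.27653)/1.00649 + 229.1 = 362.7097

c0=(292.21, 433.32) c1=(409.29, 424.28) c2=(410.87, 354.28) c3=(286.79, 362.71)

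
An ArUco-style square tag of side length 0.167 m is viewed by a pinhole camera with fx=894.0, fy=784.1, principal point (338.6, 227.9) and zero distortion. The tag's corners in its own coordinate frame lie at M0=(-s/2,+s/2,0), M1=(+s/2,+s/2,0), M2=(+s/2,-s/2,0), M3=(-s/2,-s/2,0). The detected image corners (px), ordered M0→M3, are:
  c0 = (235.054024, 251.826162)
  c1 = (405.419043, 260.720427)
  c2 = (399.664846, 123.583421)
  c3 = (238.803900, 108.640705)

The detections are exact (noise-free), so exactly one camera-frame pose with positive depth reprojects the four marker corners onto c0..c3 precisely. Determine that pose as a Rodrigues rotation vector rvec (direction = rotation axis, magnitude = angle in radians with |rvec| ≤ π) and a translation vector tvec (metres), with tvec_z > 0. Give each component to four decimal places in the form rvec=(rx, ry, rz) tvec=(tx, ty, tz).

Intrinsics K: fx=894.0, fy=784.1, cx=338.6, cy=227.9
Marker side s = 0.167 m; corners in marker frame (Z=0):
  M0 = (-0.0835, +0.0835, 0)
  M1 = (+0.0835, +0.0835, 0)
  M2 = (+0.0835, -0.0835, 0)
  M3 = (-0.0835, -0.0835, 0)
Detected image corners:
  c0 = (235.054024, 251.826162) px
  c1 = (405.419043, 260.720427) px
  c2 = (399.664846, 123.583421) px
  c3 = (238.803900, 108.640705) px
Planar DLT: solve 8×8 A·h = b for H (H[2,2]=1):
  H  [+1082.88518 -103.74474 +321.71077]
  H  [+125.47172 +774.54689 +184.31482]
  H  [+0.28777 -0.34538 +1.00000]
B = K⁻¹H; ‖b₁‖=1.141790, ‖b₂‖=1.141790; λ = 2/(‖b₁‖+‖b₂‖) = 0.875818, sign → tz>0 ⇒ λ=+0.875818
r₁ = λ·B[:,0] = (+0.96540,+0.06689,+0.25204); r₂ = λ·B[:,1] = (+0.01293,+0.95307,-0.30249)
r₃ = r₁×r₂ = (-0.26044,+0.29528,+0.91923); SVD([r₁ r₂ r₃]) → R = UVᵀ:
  R  [+0.96540 +0.01293 -0.26044]
  R  [+0.06689 +0.95307 +0.29528]
  R  [+0.25204 -0.30249 +0.91923]
t = (-0.01655, -0.04868, +0.87582) m
tr R = 2.837696; θ = arccos((tr R − 1)/2) = 0.405646 rad = 23.242°
axis k = ((R−Rᵀ)₃₂, (R−Rᵀ)₁₃, (R−Rᵀ)₂₁) / (2 sinθ) = (-0.757414, -0.649345, +0.068373)
rvec = θ·k = (-0.307242, -0.263404, +0.027735)

rvec=(-0.3072, -0.2634, 0.0277) tvec=(-0.0165, -0.0487, 0.8758)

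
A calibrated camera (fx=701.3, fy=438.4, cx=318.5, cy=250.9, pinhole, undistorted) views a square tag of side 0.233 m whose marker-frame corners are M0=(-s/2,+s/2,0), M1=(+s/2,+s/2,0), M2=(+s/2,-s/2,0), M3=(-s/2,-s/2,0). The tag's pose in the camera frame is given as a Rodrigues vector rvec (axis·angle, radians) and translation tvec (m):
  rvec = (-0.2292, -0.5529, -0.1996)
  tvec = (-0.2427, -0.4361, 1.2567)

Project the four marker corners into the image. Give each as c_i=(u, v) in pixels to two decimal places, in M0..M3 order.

Intrinsics K: fx=701.3, fy=438.4, cx=318.5, cy=250.9
Marker side s = 0.233 m; corners in marker frame (Z=0):
  M0 = (-0.1165, +0.1165, 0)
  M1 = (+0.1165, +0.1165, 0)
  M2 = (+0.1165, -0.1165, 0)
  M3 = (-0.1165, -0.1165, 0)
rvec = (-0.2292, -0.5529, -0.1996), |rvec| = θ = 0.63093 rad = 36.150°
Rodrigues: sinθ=0.58990, 1−cosθ=0.19252; R = I + sinθ·[k]× + (1−cosθ)·[k]×²:
    [+0.83289 +0.24791 -0.49482]
    [-0.12533 +0.95533 +0.26767]
    [+0.53907 -0.16092 +0.82675]
t = (-0.2427, -0.4361, 1.2567) m
M0: Pc = R·M0+t = (-0.31085, -0.31020, +1.17515); u = 701.3·(-0.31085)/1.17515 + 318.5 = 132.9927, v = 438.4·(-0.31020)/1.17515 + 250.9 = 135.1760
M1: Pc = R·M1+t = (-0.11679, -0.33941, +1.30075); u = 701.3·(-0.11679)/1.30075 + 318.5 = 255.5341, v = 438.4·(-0.33941)/1.30075 + 250.9 = 136.5083
M2: Pc = R·M2+t = (-0.17455, -0.56200, +1.33825); u = 701.3·(-0.17455)/1.33825 + 318.5 = 227.0283, v = 438.4·(-0.56200)/1.33825 + 250.9 = 66.7943
M3: Pc = R·M3+t = (-0.36861, -0.53279, +1.21265); u = 701.3·(-0.36861)/1.21265 + 318.5 = 105.3233, v = 438.4·(-0.53279)/1.21265 + 250.9 = 58.2823

c0=(132.99, 135.18) c1=(255.53, 136.51) c2=(227.03, 66.79) c3=(105.32, 58.28)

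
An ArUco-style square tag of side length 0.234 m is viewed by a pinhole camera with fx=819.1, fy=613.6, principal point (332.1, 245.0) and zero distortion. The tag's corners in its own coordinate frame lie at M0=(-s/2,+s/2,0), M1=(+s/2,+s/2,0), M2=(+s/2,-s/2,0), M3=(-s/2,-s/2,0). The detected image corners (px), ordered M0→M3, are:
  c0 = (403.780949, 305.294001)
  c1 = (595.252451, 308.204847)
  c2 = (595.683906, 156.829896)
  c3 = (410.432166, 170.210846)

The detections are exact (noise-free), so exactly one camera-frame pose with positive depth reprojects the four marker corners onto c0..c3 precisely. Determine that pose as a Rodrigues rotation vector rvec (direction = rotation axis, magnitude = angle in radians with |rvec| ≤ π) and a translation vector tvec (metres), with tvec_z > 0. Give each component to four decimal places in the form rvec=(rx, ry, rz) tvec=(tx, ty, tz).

Intrinsics K: fx=819.1, fy=613.6, cx=332.1, cy=245.0
Marker side s = 0.234 m; corners in marker frame (Z=0):
  M0 = (-0.1170, +0.1170, 0)
  M1 = (+0.1170, +0.1170, 0)
  M2 = (+0.1170, -0.1170, 0)
  M3 = (-0.1170, -0.1170, 0)
Detected image corners:
  c0 = (403.780949, 305.294001) px
  c1 = (595.252451, 308.204847) px
  c2 = (595.683906, 156.829896) px
  c3 = (410.432166, 170.210846) px
Planar DLT: solve 8×8 A·h = b for H (H[2,2]=1):
  H  [+558.30183 -91.26926 +495.90159]
  H  [-138.57470 +574.73409 +234.02564]
  H  [-0.49159 -0.15035 +1.00000]
B = K⁻¹H; ‖b₁‖=1.009233, ‖b₂‖=1.009233; λ = 2/(‖b₁‖+‖b₂‖) = 0.990852, sign → tz>0 ⇒ λ=+0.990852
r₁ = λ·B[:,0] = (+0.87286,-0.02928,-0.48709); r₂ = λ·B[:,1] = (-0.05000,+0.98758,-0.14898)
r₃ = r₁×r₂ = (+0.48540,+0.15439,+0.86055); SVD([r₁ r₂ r₃]) → R = UVᵀ:
  R  [+0.87286 -0.05000 +0.48540]
  R  [-0.02928 +0.98758 +0.15439]
  R  [-0.48709 -0.14898 +0.86055]
t = (+0.19815, -0.01772, +0.99085) m
tr R = 2.720982; θ = arccos((tr R − 1)/2) = 0.534563 rad = 30.628°
axis k = ((R−Rᵀ)₃₂, (R−Rᵀ)₁₃, (R−Rᵀ)₂₁) / (2 sinθ) = (-0.297737, +0.954431, +0.020335)
rvec = θ·k = (-0.159159, +0.510204, +0.010870)

rvec=(-0.1592, 0.5102, 0.0109) tvec=(0.1981, -0.0177, 0.9909)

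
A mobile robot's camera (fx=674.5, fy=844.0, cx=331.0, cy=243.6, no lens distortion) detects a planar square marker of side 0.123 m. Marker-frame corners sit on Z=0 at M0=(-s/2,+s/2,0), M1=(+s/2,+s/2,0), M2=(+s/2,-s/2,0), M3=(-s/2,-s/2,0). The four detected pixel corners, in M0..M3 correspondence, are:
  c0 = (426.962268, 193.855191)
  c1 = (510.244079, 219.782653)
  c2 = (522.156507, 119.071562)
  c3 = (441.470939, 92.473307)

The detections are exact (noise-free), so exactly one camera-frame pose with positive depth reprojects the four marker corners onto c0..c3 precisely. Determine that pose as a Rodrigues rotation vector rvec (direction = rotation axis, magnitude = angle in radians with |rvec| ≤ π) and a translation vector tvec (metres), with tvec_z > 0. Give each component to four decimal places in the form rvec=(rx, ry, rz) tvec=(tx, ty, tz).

rvec=(-0.2172, -0.1370, 0.2195) tvec=(0.2047, -0.0995, 0.9547)

Intrinsics K: fx=674.5, fy=844.0, cx=331.0, cy=243.6
Marker side s = 0.123 m; corners in marker frame (Z=0):
  M0 = (-0.0615, +0.0615, 0)
  M1 = (+0.0615, +0.0615, 0)
  M2 = (+0.0615, -0.0615, 0)
  M3 = (-0.0615, -0.0615, 0)
Detected image corners:
  c0 = (426.962268, 193.855191) px
  c1 = (510.244079, 219.782653) px
  c2 = (522.156507, 119.071562) px
  c3 = (441.470939, 92.473307) px
Planar DLT: solve 8×8 A·h = b for H (H[2,2]=1):
  H  [+721.51677 -220.79086 +475.59795]
  H  [+231.69395 +784.17870 +155.64749]
  H  [+0.11603 -0.23877 +1.00000]
B = K⁻¹H; ‖b₁‖=1.047499, ‖b₂‖=1.047499; λ = 2/(‖b₁‖+‖b₂‖) = 0.954654, sign → tz>0 ⇒ λ=+0.954654
r₁ = λ·B[:,0] = (+0.96684,+0.23010,+0.11077); r₂ = λ·B[:,1] = (-0.20064,+0.95278,-0.22794)
r₃ = r₁×r₂ = (-0.15799,+0.19816,+0.96735); SVD([r₁ r₂ r₃]) → R = UVᵀ:
  R  [+0.96684 -0.20064 -0.15799]
  R  [+0.23010 +0.95278 +0.19816]
  R  [+0.11077 -0.22794 +0.96735]
t = (+0.20466, -0.09948, +0.95465) m
tr R = 2.886976; θ = arccos((tr R − 1)/2) = 0.337794 rad = 19.354°
axis k = ((R−Rᵀ)₃₂, (R−Rᵀ)₁₃, (R−Rᵀ)₂₁) / (2 sinθ) = (-0.642858, -0.405472, +0.649866)
rvec = θ·k = (-0.217154, -0.136966, +0.219521)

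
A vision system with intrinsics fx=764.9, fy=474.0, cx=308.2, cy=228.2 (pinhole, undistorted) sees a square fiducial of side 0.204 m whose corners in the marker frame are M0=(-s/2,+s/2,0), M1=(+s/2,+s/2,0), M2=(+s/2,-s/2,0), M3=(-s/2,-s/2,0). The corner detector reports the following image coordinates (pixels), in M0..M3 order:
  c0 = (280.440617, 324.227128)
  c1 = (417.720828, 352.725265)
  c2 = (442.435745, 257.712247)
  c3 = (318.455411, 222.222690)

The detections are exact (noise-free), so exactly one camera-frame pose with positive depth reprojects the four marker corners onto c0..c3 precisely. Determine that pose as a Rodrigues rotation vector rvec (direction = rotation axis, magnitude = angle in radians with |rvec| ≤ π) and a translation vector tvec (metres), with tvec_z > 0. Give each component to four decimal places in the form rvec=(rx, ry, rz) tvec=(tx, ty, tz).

rvec=(-0.3047, -0.5310, 0.3155) tvec=(0.0740, 0.1185, 0.9382)

Intrinsics K: fx=764.9, fy=474.0, cx=308.2, cy=228.2
Marker side s = 0.204 m; corners in marker frame (Z=0):
  M0 = (-0.1020, +0.1020, 0)
  M1 = (+0.1020, +0.1020, 0)
  M2 = (+0.1020, -0.1020, 0)
  M3 = (-0.1020, -0.1020, 0)
Detected image corners:
  c0 = (280.440617, 324.227128) px
  c1 = (417.720828, 352.725265) px
  c2 = (442.435745, 257.712247) px
  c3 = (318.455411, 222.222690) px
Planar DLT: solve 8×8 A·h = b for H (H[2,2]=1):
  H  [+811.63396 -292.78863 +368.53168]
  H  [+294.33863 +370.56700 +288.05711]
  H  [+0.47310 -0.38549 +1.00000]
B = K⁻¹H; ‖b₁‖=1.065905, ‖b₂‖=1.065905; λ = 2/(‖b₁‖+‖b₂‖) = 0.938170, sign → tz>0 ⇒ λ=+0.938170
r₁ = λ·B[:,0] = (+0.81665,+0.36889,+0.44385); r₂ = λ·B[:,1] = (-0.21339,+0.90756,-0.36165)
r₃ = r₁×r₂ = (-0.53623,+0.20063,+0.81988); SVD([r₁ r₂ r₃]) → R = UVᵀ:
  R  [+0.81665 -0.21339 -0.53623]
  R  [+0.36889 +0.90756 +0.20063]
  R  [+0.44385 -0.36165 +0.81988]
t = (+0.07400, +0.11847, +0.93817) m
tr R = 2.544090; θ = arccos((tr R − 1)/2) = 0.688744 rad = 39.462°
axis k = ((R−Rᵀ)₃₂, (R−Rᵀ)₁₃, (R−Rᵀ)₂₁) / (2 sinθ) = (-0.442349, -0.771033, +0.458078)
rvec = θ·k = (-0.304665, -0.531044, +0.315498)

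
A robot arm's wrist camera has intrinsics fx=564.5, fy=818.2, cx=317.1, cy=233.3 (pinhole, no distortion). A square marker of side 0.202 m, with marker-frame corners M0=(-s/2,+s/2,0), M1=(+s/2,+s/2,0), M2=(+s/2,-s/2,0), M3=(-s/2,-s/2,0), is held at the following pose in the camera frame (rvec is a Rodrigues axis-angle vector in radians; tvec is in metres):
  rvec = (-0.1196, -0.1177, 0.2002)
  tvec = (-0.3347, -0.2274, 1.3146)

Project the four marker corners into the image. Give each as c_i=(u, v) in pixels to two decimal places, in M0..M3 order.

Intrinsics K: fx=564.5, fy=818.2, cx=317.1, cy=233.3
Marker side s = 0.202 m; corners in marker frame (Z=0):
  M0 = (-0.1010, +0.1010, 0)
  M1 = (+0.1010, +0.1010, 0)
  M2 = (+0.1010, -0.1010, 0)
  M3 = (-0.1010, -0.1010, 0)
rvec = (-0.1196, -0.1177, 0.2002), |rvec| = θ = 0.26122 rad = 14.967°
Rodrigues: sinθ=0.25826, 1−cosθ=0.03393; R = I + sinθ·[k]× + (1−cosθ)·[k]×²:
    [+0.97319 -0.19093 -0.12827]
    [+0.20493 +0.97296 +0.10653]
    [+0.10446 -0.12996 +0.98600]
t = (-0.3347, -0.2274, 1.3146) m
M0: Pc = R·M0+t = (-0.45228, -0.14983, +1.29092); u = 564.5·(-0.45228)/1.29092 + 317.1 = 119.3270, v = 818.2·(-0.14983)/1.29092 + 233.3 = 138.3371
M1: Pc = R·M1+t = (-0.25569, -0.10843, +1.31202); u = 564.5·(-0.25569)/1.31202 + 317.1 = 207.0881, v = 818.2·(-0.10843)/1.31202 + 233.3 = 165.6794
M2: Pc = R·M2+t = (-0.21712, -0.30497, +1.33828); u = 564.5·(-0.21712)/1.33828 + 317.1 = 225.5147, v = 818.2·(-0.30497)/1.33828 + 233.3 = 46.8456
M3: Pc = R·M3+t = (-0.41371, -0.34637, +1.31718); u = 564.5·(-0.41371)/1.31718 + 317.1 = 139.7979, v = 818.2·(-0.34637)/1.31718 + 233.3 = 18.1445

c0=(119.33, 138.34) c1=(207.09, 165.68) c2=(225.51, 46.85) c3=(139.80, 18.14)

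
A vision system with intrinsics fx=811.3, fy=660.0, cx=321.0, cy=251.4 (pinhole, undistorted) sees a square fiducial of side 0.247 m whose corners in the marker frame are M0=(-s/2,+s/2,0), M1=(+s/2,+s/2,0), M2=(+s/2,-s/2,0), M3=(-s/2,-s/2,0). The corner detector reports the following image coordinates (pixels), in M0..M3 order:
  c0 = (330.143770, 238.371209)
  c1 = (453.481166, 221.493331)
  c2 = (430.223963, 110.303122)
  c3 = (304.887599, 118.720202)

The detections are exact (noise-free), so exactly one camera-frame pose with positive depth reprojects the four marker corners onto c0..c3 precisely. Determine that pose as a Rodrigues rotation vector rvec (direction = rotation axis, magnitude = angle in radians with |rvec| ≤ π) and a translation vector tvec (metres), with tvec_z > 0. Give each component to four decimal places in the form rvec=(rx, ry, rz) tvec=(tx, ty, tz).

Intrinsics K: fx=811.3, fy=660.0, cx=321.0, cy=251.4
Marker side s = 0.247 m; corners in marker frame (Z=0):
  M0 = (-0.1235, +0.1235, 0)
  M1 = (+0.1235, +0.1235, 0)
  M2 = (+0.1235, -0.1235, 0)
  M3 = (-0.1235, -0.1235, 0)
Detected image corners:
  c0 = (330.143770, 238.371209) px
  c1 = (453.481166, 221.493331) px
  c2 = (430.223963, 110.303122) px
  c3 = (304.887599, 118.720202) px
Planar DLT: solve 8×8 A·h = b for H (H[2,2]=1):
  H  [+616.35931 +100.72980 +381.97919]
  H  [+0.02522 +467.87312 +172.03977]
  H  [+0.29755 +0.00704 +1.00000]
B = K⁻¹H; ‖b₁‖=0.716605, ‖b₂‖=0.716605; λ = 2/(‖b₁‖+‖b₂‖) = 1.395469, sign → tz>0 ⇒ λ=+1.395469
r₁ = λ·B[:,0] = (+0.89588,-0.15811,+0.41522); r₂ = λ·B[:,1] = (+0.16937,+0.98550,+0.00983)
r₃ = r₁×r₂ = (-0.41075,+0.06152,+0.90967); SVD([r₁ r₂ r₃]) → R = UVᵀ:
  R  [+0.89588 +0.16937 -0.41075]
  R  [-0.15811 +0.98550 +0.06152]
  R  [+0.41522 +0.00983 +0.90967]
t = (+0.10489, -0.16780, +1.39547) m
tr R = 2.791047; θ = arccos((tr R − 1)/2) = 0.461190 rad = 26.424°
axis k = ((R−Rᵀ)₃₂, (R−Rᵀ)₁₃, (R−Rᵀ)₂₁) / (2 sinθ) = (-0.058087, -0.928032, -0.367943)
rvec = θ·k = (-0.026789, -0.427999, -0.169692)

rvec=(-0.0268, -0.4280, -0.1697) tvec=(0.1049, -0.1678, 1.3955)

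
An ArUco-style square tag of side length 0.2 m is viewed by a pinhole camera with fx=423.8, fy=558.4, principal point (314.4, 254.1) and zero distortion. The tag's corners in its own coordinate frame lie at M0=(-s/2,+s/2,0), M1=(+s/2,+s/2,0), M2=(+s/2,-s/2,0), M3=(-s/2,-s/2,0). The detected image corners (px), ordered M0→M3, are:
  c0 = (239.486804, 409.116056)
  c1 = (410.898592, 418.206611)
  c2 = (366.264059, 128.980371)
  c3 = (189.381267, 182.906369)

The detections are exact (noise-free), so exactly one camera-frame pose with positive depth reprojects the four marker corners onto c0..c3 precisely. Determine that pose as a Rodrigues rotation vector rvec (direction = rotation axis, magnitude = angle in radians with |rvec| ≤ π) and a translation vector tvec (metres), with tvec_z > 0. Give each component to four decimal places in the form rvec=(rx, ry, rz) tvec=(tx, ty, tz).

rvec=(0.2548, 0.4954, -0.1757) tvec=(-0.0216, 0.0283, 0.4144)

Intrinsics K: fx=423.8, fy=558.4, cx=314.4, cy=254.1
Marker side s = 0.2 m; corners in marker frame (Z=0):
  M0 = (-0.1000, +0.1000, 0)
  M1 = (+0.1000, +0.1000, 0)
  M2 = (+0.1000, -0.1000, 0)
  M3 = (-0.1000, -0.1000, 0)
Detected image corners:
  c0 = (239.486804, 409.116056) px
  c1 = (410.898592, 418.206611) px
  c2 = (366.264059, 128.980371) px
  c3 = (189.381267, 182.906369) px
Planar DLT: solve 8×8 A·h = b for H (H[2,2]=1):
  H  [+514.00750 +382.68259 +292.35735]
  H  [-440.89915 +1406.21112 +292.28968]
  H  [-1.18098 +0.47832 +1.00000]
B = K⁻¹H; ‖b₁‖=2.412908, ‖b₂‖=2.412908; λ = 2/(‖b₁‖+‖b₂‖) = 0.414438, sign → tz>0 ⇒ λ=+0.414438
r₁ = λ·B[:,0] = (+0.86575,-0.10451,-0.48944); r₂ = λ·B[:,1] = (+0.22717,+0.95347,+0.19823)
r₃ = r₁×r₂ = (+0.44595,-0.28281,+0.84920); SVD([r₁ r₂ r₃]) → R = UVᵀ:
  R  [+0.86575 +0.22717 +0.44595]
  R  [-0.10451 +0.95347 -0.28281]
  R  [-0.48944 +0.19823 +0.84920]
t = (-0.02156, +0.02834, +0.41444) m
tr R = 2.668422; θ = arccos((tr R − 1)/2) = 0.584096 rad = 33.466°
axis k = ((R−Rᵀ)₃₂, (R−Rᵀ)₁₃, (R−Rᵀ)₂₁) / (2 sinθ) = (+0.436163, +0.848128, -0.300733)
rvec = θ·k = (+0.254761, +0.495388, -0.175657)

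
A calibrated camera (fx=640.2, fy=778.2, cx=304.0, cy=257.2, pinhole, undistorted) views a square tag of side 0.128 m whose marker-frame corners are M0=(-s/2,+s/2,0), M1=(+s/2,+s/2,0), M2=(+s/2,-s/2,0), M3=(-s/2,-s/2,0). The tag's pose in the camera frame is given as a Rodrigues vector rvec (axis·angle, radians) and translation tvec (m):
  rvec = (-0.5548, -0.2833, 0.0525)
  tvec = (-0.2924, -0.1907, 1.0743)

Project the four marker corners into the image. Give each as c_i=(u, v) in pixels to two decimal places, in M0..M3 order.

Intrinsics K: fx=640.2, fy=778.2, cx=304.0, cy=257.2
Marker side s = 0.128 m; corners in marker frame (Z=0):
  M0 = (-0.0640, +0.0640, 0)
  M1 = (+0.0640, +0.0640, 0)
  M2 = (+0.0640, -0.0640, 0)
  M3 = (-0.0640, -0.0640, 0)
rvec = (-0.5548, -0.2833, 0.0525), |rvec| = θ = 0.62515 rad = 35.819°
Rodrigues: sinθ=0.58522, 1−cosθ=0.18913; R = I + sinθ·[k]× + (1−cosθ)·[k]×²:
    [+0.95983 +0.02691 -0.27930]
    [+0.12521 +0.84971 +0.51216]
    [+0.25111 -0.52656 +0.81221]
t = (-0.2924, -0.1907, 1.0743) m
M0: Pc = R·M0+t = (-0.35211, -0.14433, +1.02453); u = 640.2·(-0.35211)/1.02453 + 304.0 = 83.9785, v = 778.2·(-0.14433)/1.02453 + 257.2 = 147.5702
M1: Pc = R·M1+t = (-0.22925, -0.12831, +1.05667); u = 640.2·(-0.22925)/1.05667 + 304.0 = 165.1063, v = 778.2·(-0.12831)/1.05667 + 257.2 = 162.7079
M2: Pc = R·M2+t = (-0.23269, -0.23707, +1.12407); u = 640.2·(-0.23269)/1.12407 + 304.0 = 171.4724, v = 778.2·(-0.23707)/1.12407 + 257.2 = 93.0764
M3: Pc = R·M3+t = (-0.35555, -0.25309, +1.09193); u = 640.2·(-0.35555)/1.09193 + 304.0 = 95.5395, v = 778.2·(-0.25309)/1.09193 + 257.2 = 76.8234

c0=(83.98, 147.57) c1=(165.11, 162.71) c2=(171.47, 93.08) c3=(95.54, 76.82)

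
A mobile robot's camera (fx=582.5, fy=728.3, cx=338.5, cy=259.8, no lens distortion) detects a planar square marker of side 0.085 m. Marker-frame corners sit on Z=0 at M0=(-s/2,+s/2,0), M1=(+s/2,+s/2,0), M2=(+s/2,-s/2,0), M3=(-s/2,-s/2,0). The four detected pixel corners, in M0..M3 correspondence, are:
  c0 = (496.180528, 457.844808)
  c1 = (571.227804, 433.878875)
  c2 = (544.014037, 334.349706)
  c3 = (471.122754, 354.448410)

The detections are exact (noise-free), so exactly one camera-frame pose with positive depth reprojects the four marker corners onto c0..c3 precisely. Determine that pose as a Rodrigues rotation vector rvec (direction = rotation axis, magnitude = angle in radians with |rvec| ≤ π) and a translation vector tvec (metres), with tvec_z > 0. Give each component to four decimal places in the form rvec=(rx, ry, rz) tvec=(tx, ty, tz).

Intrinsics K: fx=582.5, fy=728.3, cx=338.5, cy=259.8
Marker side s = 0.085 m; corners in marker frame (Z=0):
  M0 = (-0.0425, +0.0425, 0)
  M1 = (+0.0425, +0.0425, 0)
  M2 = (+0.0425, -0.0425, 0)
  M3 = (-0.0425, -0.0425, 0)
Detected image corners:
  c0 = (496.180528, 457.844808) px
  c1 = (571.227804, 433.878875) px
  c2 = (544.014037, 334.349706) px
  c3 = (471.122754, 354.448410) px
Planar DLT: solve 8×8 A·h = b for H (H[2,2]=1):
  H  [+1050.79330 +65.24801 +520.92359]
  H  [-121.52442 +1009.36326 +393.96393]
  H  [+0.34730 -0.46562 +1.00000]
B = K⁻¹H; ‖b₁‖=1.664910, ‖b₂‖=1.664910; λ = 2/(‖b₁‖+‖b₂‖) = 0.600633, sign → tz>0 ⇒ λ=+0.600633
r₁ = λ·B[:,0] = (+0.96228,-0.17463,+0.20860); r₂ = λ·B[:,1] = (+0.22980,+0.93219,-0.27967)
r₃ = r₁×r₂ = (-0.14562,+0.31705,+0.93716); SVD([r₁ r₂ r₃]) → R = UVᵀ:
  R  [+0.96228 +0.22980 -0.14562]
  R  [-0.17463 +0.93219 +0.31705]
  R  [+0.20860 -0.27967 +0.93716]
t = (+0.18810, +0.11065, +0.60063) m
tr R = 2.831636; θ = arccos((tr R − 1)/2) = 0.413257 rad = 23.678°
axis k = ((R−Rᵀ)₃₂, (R−Rᵀ)₁₃, (R−Rᵀ)₂₁) / (2 sinθ) = (-0.742941, -0.441013, -0.503533)
rvec = θ·k = (-0.307026, -0.182252, -0.208089)

rvec=(-0.3070, -0.1823, -0.2081) tvec=(0.1881, 0.1106, 0.6006)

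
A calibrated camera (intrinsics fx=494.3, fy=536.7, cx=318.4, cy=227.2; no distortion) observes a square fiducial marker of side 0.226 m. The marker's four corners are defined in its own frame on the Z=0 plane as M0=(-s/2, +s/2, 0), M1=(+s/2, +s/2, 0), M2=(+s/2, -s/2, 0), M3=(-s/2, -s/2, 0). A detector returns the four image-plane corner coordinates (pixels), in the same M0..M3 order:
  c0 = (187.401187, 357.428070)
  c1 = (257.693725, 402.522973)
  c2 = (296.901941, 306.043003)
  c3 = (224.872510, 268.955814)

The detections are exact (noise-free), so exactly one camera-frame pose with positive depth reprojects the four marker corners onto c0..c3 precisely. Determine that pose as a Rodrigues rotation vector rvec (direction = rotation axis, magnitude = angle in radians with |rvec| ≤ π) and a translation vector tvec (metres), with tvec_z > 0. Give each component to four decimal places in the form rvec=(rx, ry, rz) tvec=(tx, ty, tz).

Intrinsics K: fx=494.3, fy=536.7, cx=318.4, cy=227.2
Marker side s = 0.226 m; corners in marker frame (Z=0):
  M0 = (-0.1130, +0.1130, 0)
  M1 = (+0.1130, +0.1130, 0)
  M2 = (+0.1130, -0.1130, 0)
  M3 = (-0.1130, -0.1130, 0)
Detected image corners:
  c0 = (187.401187, 357.428070) px
  c1 = (257.693725, 402.522973) px
  c2 = (296.901941, 306.043003) px
  c3 = (224.872510, 268.955814) px
Planar DLT: solve 8×8 A·h = b for H (H[2,2]=1):
  H  [+230.82182 -188.69106 +240.49077]
  H  [+65.56521 +381.98463 +332.51489]
  H  [-0.34786 -0.07942 +1.00000]
B = K⁻¹H; ‖b₁‖=0.819227, ‖b₂‖=0.819227; λ = 2/(‖b₁‖+‖b₂‖) = 1.220663, sign → tz>0 ⇒ λ=+1.220663
r₁ = λ·B[:,0] = (+0.84353,+0.32887,-0.42462); r₂ = λ·B[:,1] = (-0.40352,+0.90982,-0.09694)
r₃ = r₁×r₂ = (+0.35445,+0.25312,+0.90017); SVD([r₁ r₂ r₃]) → R = UVᵀ:
  R  [+0.84353 -0.40352 +0.35445]
  R  [+0.32887 +0.90982 +0.25312]
  R  [-0.42462 -0.09694 +0.90017]
t = (-0.19240, +0.23953, +1.22066) m
tr R = 2.653512; θ = arccos((tr R − 1)/2) = 0.597480 rad = 34.233°
axis k = ((R−Rᵀ)₃₂, (R−Rᵀ)₁₃, (R−Rᵀ)₂₁) / (2 sinθ) = (-0.311135, +0.692431, +0.650949)
rvec = θ·k = (-0.185897, +0.413714, +0.388929)

rvec=(-0.1859, 0.4137, 0.3889) tvec=(-0.1924, 0.2395, 1.2207)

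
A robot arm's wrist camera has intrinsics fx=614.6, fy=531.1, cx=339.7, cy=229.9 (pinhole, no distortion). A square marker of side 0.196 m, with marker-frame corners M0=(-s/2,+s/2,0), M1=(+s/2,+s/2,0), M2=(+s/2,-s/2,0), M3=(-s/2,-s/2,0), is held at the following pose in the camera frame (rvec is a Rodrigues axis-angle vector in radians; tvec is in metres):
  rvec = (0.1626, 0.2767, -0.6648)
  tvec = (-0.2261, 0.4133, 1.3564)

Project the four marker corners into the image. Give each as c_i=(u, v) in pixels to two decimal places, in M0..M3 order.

c0=(234.48, 438.46) c1=(297.79, 402.11) c2=(240.17, 342.47) c3=(178.81, 381.70)

Intrinsics K: fx=614.6, fy=531.1, cx=339.7, cy=229.9
Marker side s = 0.196 m; corners in marker frame (Z=0):
  M0 = (-0.0980, +0.0980, 0)
  M1 = (+0.0980, +0.0980, 0)
  M2 = (+0.0980, -0.0980, 0)
  M3 = (-0.0980, -0.0980, 0)
rvec = (0.1626, 0.2767, -0.6648), |rvec| = θ = 0.73821 rad = 42.297°
Rodrigues: sinθ=0.67297, 1−cosθ=0.26033; R = I + sinθ·[k]× + (1−cosθ)·[k]×²:
    [+0.75230 +0.62753 +0.20061]
    [-0.58455 +0.77625 -0.23610]
    [-0.30388 +0.06036 +0.95080]
t = (-0.2261, 0.4133, 1.3564) m
M0: Pc = R·M0+t = (-0.23833, +0.54666, +1.39210); u = 614.6·(-0.23833)/1.39210 + 339.7 = 234.4803, v = 531.1·(+0.54666)/1.39210 + 229.9 = 438.4562
M1: Pc = R·M1+t = (-0.09088, +0.43209, +1.33253); u = 614.6·(-0.09088)/1.33253 + 339.7 = 297.7856, v = 531.1·(+0.43209)/1.33253 + 229.9 = 402.1139
M2: Pc = R·M2+t = (-0.21387, +0.27994, +1.32070); u = 614.6·(-0.21387)/1.32070 + 339.7 = 240.1726, v = 531.1·(+0.27994)/1.32070 + 229.9 = 342.4742
M3: Pc = R·M3+t = (-0.36132, +0.39451, +1.38027); u = 614.6·(-0.36132)/1.38027 + 339.7 = 178.8109, v = 531.1·(+0.39451)/1.38027 + 229.9 = 381.7014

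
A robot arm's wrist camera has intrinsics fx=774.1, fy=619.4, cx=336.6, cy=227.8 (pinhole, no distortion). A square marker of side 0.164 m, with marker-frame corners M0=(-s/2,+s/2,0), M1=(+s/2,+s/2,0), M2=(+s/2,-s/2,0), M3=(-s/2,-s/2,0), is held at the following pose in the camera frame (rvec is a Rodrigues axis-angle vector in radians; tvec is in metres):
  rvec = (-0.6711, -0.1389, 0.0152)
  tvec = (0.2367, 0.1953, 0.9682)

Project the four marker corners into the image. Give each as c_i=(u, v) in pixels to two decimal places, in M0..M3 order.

c0=(471.42, 401.71) c1=(604.08, 404.36) c2=(573.82, 309.58) c3=(453.94, 305.29)

Intrinsics K: fx=774.1, fy=619.4, cx=336.6, cy=227.8
Marker side s = 0.164 m; corners in marker frame (Z=0):
  M0 = (-0.0820, +0.0820, 0)
  M1 = (+0.0820, +0.0820, 0)
  M2 = (+0.0820, -0.0820, 0)
  M3 = (-0.0820, -0.0820, 0)
rvec = (-0.6711, -0.1389, 0.0152), |rvec| = θ = 0.68549 rad = 39.276°
Rodrigues: sinθ=0.63305, 1−cosθ=0.22589; R = I + sinθ·[k]× + (1−cosθ)·[k]×²:
    [+0.99061 +0.03077 -0.13318]
    [+0.05885 +0.78338 +0.61875]
    [+0.12337 -0.62078 +0.77422]
t = (0.2367, 0.1953, 0.9682) m
M0: Pc = R·M0+t = (+0.15799, +0.25471, +0.90718); u = 774.1·(+0.15799)/0.90718 + 336.6 = 471.4161, v = 619.4·(+0.25471)/0.90718 + 227.8 = 401.7109
M1: Pc = R·M1+t = (+0.32045, +0.26436, +0.92741); u = 774.1·(+0.32045)/0.92741 + 336.6 = 604.0789, v = 619.4·(+0.26436)/0.92741 + 227.8 = 404.3626
M2: Pc = R·M2+t = (+0.31541, +0.13589, +1.02922); u = 774.1·(+0.31541)/1.02922 + 336.6 = 573.8247, v = 619.4·(+0.13589)/1.02922 + 227.8 = 309.5795
M3: Pc = R·M3+t = (+0.15295, +0.12624, +1.00899); u = 774.1·(+0.15295)/1.00899 + 336.6 = 453.9410, v = 619.4·(+0.12624)/1.00899 + 227.8 = 305.2948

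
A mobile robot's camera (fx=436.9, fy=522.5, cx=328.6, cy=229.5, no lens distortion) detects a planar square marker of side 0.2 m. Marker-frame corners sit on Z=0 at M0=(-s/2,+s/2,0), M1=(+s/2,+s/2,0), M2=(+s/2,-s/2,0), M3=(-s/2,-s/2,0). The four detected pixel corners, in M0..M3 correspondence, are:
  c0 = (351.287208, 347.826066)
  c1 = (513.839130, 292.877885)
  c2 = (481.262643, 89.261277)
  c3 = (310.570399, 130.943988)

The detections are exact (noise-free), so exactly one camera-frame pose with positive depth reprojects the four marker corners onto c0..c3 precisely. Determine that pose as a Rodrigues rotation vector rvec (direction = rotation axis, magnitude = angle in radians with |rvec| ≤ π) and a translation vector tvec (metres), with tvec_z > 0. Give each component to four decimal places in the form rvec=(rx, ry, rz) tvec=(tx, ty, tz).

rvec=(0.0612, -0.1811, -0.2273) tvec=(0.0987, -0.0124, 0.4850)

Intrinsics K: fx=436.9, fy=522.5, cx=328.6, cy=229.5
Marker side s = 0.2 m; corners in marker frame (Z=0):
  M0 = (-0.1000, +0.1000, 0)
  M1 = (+0.1000, +0.1000, 0)
  M2 = (+0.1000, -0.1000, 0)
  M3 = (-0.1000, -0.1000, 0)
Detected image corners:
  c0 = (351.287208, 347.826066) px
  c1 = (513.839130, 292.877885) px
  c2 = (481.262643, 89.261277) px
  c3 = (310.570399, 130.943988) px
Planar DLT: solve 8×8 A·h = b for H (H[2,2]=1):
  H  [+979.29921 +251.47473 +417.49182]
  H  [-165.99774 +1085.90399 +216.12286]
  H  [+0.35373 +0.16648 +1.00000]
B = K⁻¹H; ‖b₁‖=2.061852, ‖b₂‖=2.061852; λ = 2/(‖b₁‖+‖b₂‖) = 0.485001, sign → tz>0 ⇒ λ=+0.485001
r₁ = λ·B[:,0] = (+0.95808,-0.22944,+0.17156); r₂ = λ·B[:,1] = (+0.21843,+0.97251,+0.08074)
r₃ = r₁×r₂ = (-0.18537,-0.03988,+0.98186); SVD([r₁ r₂ r₃]) → R = UVᵀ:
  R  [+0.95808 +0.21843 -0.18537]
  R  [-0.22944 +0.97251 -0.03988]
  R  [+0.17156 +0.08074 +0.98186]
t = (+0.09868, -0.01242, +0.48500) m
tr R = 2.912450; θ = arccos((tr R − 1)/2) = 0.296978 rad = 17.016°
axis k = ((R−Rᵀ)₃₂, (R−Rᵀ)₁₃, (R−Rᵀ)₂₁) / (2 sinθ) = (+0.206103, -0.609850, -0.765248)
rvec = θ·k = (+0.061208, -0.181112, -0.227262)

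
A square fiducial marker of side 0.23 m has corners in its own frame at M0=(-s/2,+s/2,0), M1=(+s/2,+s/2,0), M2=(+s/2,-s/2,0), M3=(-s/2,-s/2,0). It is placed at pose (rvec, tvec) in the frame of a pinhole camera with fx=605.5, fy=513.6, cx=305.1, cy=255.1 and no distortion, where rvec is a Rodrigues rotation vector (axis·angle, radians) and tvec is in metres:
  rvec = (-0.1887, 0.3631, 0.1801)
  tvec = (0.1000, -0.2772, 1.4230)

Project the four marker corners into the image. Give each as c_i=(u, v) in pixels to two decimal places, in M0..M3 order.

Intrinsics K: fx=605.5, fy=513.6, cx=305.1, cy=255.1
Marker side s = 0.23 m; corners in marker frame (Z=0):
  M0 = (-0.1150, +0.1150, 0)
  M1 = (+0.1150, +0.1150, 0)
  M2 = (+0.1150, -0.1150, 0)
  M3 = (-0.1150, -0.1150, 0)
rvec = (-0.1887, 0.3631, 0.1801), |rvec| = θ = 0.44709 rad = 25.616°
Rodrigues: sinθ=0.43234, 1−cosθ=0.09829; R = I + sinθ·[k]× + (1−cosθ)·[k]×²:
    [+0.91922 -0.20785 +0.33441]
    [+0.14047 +0.96654 +0.21463]
    [-0.36784 -0.15032 +0.91766]
t = (0.1000, -0.2772, 1.4230) m
M0: Pc = R·M0+t = (-0.02961, -0.18220, +1.44801); u = 605.5·(-0.02961)/1.44801 + 305.1 = 292.7170, v = 513.6·(-0.18220)/1.44801 + 255.1 = 190.4744
M1: Pc = R·M1+t = (+0.18181, -0.14989, +1.36341); u = 605.5·(+0.18181)/1.36341 + 305.1 = 385.8418, v = 513.6·(-0.14989)/1.36341 + 255.1 = 198.6347
M2: Pc = R·M2+t = (+0.22961, -0.37220, +1.39799); u = 605.5·(+0.22961)/1.39799 + 305.1 = 404.5508, v = 513.6·(-0.37220)/1.39799 + 255.1 = 118.3596
M3: Pc = R·M3+t = (+0.01819, -0.40451, +1.48259); u = 605.5·(+0.01819)/1.48259 + 305.1 = 312.5300, v = 513.6·(-0.40451)/1.48259 + 255.1 = 114.9705

c0=(292.72, 190.47) c1=(385.84, 198.63) c2=(404.55, 118.36) c3=(312.53, 114.97)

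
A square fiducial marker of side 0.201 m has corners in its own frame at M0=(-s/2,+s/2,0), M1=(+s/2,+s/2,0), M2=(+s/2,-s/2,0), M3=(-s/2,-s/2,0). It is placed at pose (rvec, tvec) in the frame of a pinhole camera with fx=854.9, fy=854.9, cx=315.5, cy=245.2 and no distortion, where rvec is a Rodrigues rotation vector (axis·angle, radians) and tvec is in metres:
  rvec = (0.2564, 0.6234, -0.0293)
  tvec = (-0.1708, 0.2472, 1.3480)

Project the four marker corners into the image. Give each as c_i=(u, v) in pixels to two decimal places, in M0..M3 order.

Intrinsics K: fx=854.9, fy=854.9, cx=315.5, cy=245.2
Marker side s = 0.201 m; corners in marker frame (Z=0):
  M0 = (-0.1005, +0.1005, 0)
  M1 = (+0.1005, +0.1005, 0)
  M2 = (+0.1005, -0.1005, 0)
  M3 = (-0.1005, -0.1005, 0)
rvec = (0.2564, 0.6234, -0.0293), |rvec| = θ = 0.67471 rad = 38.658°
Rodrigues: sinθ=0.62467, 1−cosθ=0.21911; R = I + sinθ·[k]× + (1−cosθ)·[k]×²:
    [+0.81253 +0.10406 +0.57355]
    [+0.04981 +0.96794 -0.24618]
    [-0.58078 +0.22859 +0.78130]
t = (-0.1708, 0.2472, 1.3480) m
M0: Pc = R·M0+t = (-0.24200, +0.33947, +1.42934); u = 854.9·(-0.24200)/1.42934 + 315.5 = 170.7571, v = 854.9·(+0.33947)/1.42934 + 245.2 = 448.2412
M1: Pc = R·M1+t = (-0.07868, +0.34948, +1.31260); u = 854.9·(-0.07868)/1.31260 + 315.5 = 264.2542, v = 854.9·(+0.34948)/1.31260 + 245.2 = 472.8190
M2: Pc = R·M2+t = (-0.09960, +0.15493, +1.26666); u = 854.9·(-0.09960)/1.26666 + 315.5 = 248.2784, v = 854.9·(+0.15493)/1.26666 + 245.2 = 349.7643
M3: Pc = R·M3+t = (-0.26292, +0.14492, +1.38340); u = 854.9·(-0.26292)/1.38340 + 315.5 = 153.0241, v = 854.9·(+0.14492)/1.38340 + 245.2 = 334.7541

c0=(170.76, 448.24) c1=(264.25, 472.82) c2=(248.28, 349.76) c3=(153.02, 334.75)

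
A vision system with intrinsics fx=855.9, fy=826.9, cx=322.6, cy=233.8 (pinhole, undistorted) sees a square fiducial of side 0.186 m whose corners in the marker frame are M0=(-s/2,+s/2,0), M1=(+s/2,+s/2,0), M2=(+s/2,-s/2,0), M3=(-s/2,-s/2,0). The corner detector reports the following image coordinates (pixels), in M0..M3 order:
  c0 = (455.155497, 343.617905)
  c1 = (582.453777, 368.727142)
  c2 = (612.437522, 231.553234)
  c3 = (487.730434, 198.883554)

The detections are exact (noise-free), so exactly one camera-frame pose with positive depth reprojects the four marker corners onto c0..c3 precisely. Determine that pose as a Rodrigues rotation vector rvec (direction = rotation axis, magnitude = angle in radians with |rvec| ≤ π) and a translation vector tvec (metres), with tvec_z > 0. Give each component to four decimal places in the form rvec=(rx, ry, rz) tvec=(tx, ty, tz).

rvec=(-0.0035, -0.3247, 0.2256) tvec=(0.2664, 0.0672, 1.0672)

Intrinsics K: fx=855.9, fy=826.9, cx=322.6, cy=233.8
Marker side s = 0.186 m; corners in marker frame (Z=0):
  M0 = (-0.0930, +0.0930, 0)
  M1 = (+0.0930, +0.0930, 0)
  M2 = (+0.0930, -0.0930, 0)
  M3 = (-0.0930, -0.0930, 0)
Detected image corners:
  c0 = (455.155497, 343.617905) px
  c1 = (582.453777, 368.727142) px
  c2 = (612.437522, 231.553234) px
  c3 = (487.730434, 198.883554) px
Planar DLT: solve 8×8 A·h = b for H (H[2,2]=1):
  H  [+835.59230 -187.79835 +536.23241]
  H  [+239.94869 +746.66254 +285.84997]
  H  [+0.29598 -0.03709 +1.00000]
B = K⁻¹H; ‖b₁‖=0.937003, ‖b₂‖=0.937003; λ = 2/(‖b₁‖+‖b₂‖) = 1.067232, sign → tz>0 ⇒ λ=+1.067232
r₁ = λ·B[:,0] = (+0.92285,+0.22038,+0.31587); r₂ = λ·B[:,1] = (-0.21925,+0.97487,-0.03958)
r₃ = r₁×r₂ = (-0.31666,-0.03273,+0.94797); SVD([r₁ r₂ r₃]) → R = UVᵀ:
  R  [+0.92285 -0.21925 -0.31666]
  R  [+0.22038 +0.97487 -0.03273]
  R  [+0.31587 -0.03958 +0.94797]
t = (+0.26638, +0.06718, +1.06723) m
tr R = 2.845693; θ = arccos((tr R − 1)/2) = 0.395389 rad = 22.654°
axis k = ((R−Rᵀ)₃₂, (R−Rᵀ)₁₃, (R−Rᵀ)₂₁) / (2 sinθ) = (-0.008898, -0.821114, +0.570694)
rvec = θ·k = (-0.003518, -0.324660, +0.225646)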